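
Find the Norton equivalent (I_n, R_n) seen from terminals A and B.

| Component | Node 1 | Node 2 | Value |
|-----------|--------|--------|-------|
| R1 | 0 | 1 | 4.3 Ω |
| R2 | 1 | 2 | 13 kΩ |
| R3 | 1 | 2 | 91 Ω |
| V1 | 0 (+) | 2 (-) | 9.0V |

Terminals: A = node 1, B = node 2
Find the Thévenin equivalent first; then I_n = V_th/R_th and R_n = R_th.
Step 1 — V_th is the open-circuit voltage V_A - V_B (nothing connected across the terminals).
Nodal analysis, taking node 2 as the 0 V reference.
Source V1 fixes V_0 = 9 V.
KCL at each unknown node (sum of currents leaving = 0; resistances in Ω):
  Node 1: (V_1 - 9)/4.3 + (V_1 - 0)/13000 + (V_1 - 0)/91 = 0
Collecting terms: 0.2436 × V_1 = 2.093  =>  V_1 = 8.591 V
V_th = V_1 - V_2 = 8.591 - 0 = 8.591 V
Step 2 — R_th: zero the source — replace V1 by a short circuit (node 2 merges into node 0) — and find the resistance seen between A (node 1) and B (node 0).
Reduce the network between node 1 (A) and node 0 (B) by series/parallel combination:
  Rp1 = R1 ‖ R2 ‖ R3 (parallel, all between nodes 0 and 1) = 1/(1/4.3 + 1/13000 + 1/91) = 4.105 Ω
R_th = 4.105 Ω
I_n = V_th/R_th = 8.591/4.105 = 2.093 A, and R_n = R_th = 4.105 Ω

Final answer: I_n = 2.093 A, R_n = 4.105 Ω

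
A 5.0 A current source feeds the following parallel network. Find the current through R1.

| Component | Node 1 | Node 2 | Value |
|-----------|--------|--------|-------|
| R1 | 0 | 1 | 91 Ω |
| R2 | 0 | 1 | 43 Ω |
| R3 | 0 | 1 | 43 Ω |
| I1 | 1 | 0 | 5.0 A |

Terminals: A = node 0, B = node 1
All resistors sit directly between nodes 0 and 1, so they are in parallel and share one voltage V; the full source current 5 A splits among them.
1/R_par = 1/91 + 1/43 + 1/43 = 0.0575 S  =>  R_par = 17.39 Ω
V = I × R_par = 5 × 17.39 = 86.96 V
I_R1 = V/R1 = 86.96/91 = 0.9556 A

Final answer: 0.9556 A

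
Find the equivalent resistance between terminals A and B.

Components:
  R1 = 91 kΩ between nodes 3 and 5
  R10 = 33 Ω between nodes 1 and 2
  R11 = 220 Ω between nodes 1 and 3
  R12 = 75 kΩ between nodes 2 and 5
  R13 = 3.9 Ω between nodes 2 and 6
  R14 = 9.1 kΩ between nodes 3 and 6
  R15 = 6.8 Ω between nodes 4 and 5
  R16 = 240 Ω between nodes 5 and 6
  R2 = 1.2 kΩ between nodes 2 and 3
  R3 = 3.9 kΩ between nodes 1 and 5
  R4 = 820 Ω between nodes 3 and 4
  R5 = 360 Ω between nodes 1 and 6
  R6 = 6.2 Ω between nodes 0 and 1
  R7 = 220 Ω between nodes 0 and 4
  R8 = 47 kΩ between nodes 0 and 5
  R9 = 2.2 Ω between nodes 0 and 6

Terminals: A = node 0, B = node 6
The network is not a plain series/parallel combination. Inject a 1 A test current into terminal A (node 0) and return it from terminal B (node 6); then R_eq = V_A / (1 A).
Nodal analysis, taking node 6 as the 0 V reference.
Current source I_test pushes 1 A into node 0 and draws it out of node 6.
KCL at each unknown node (sum of currents leaving = 0; resistances in Ω):
  Node 0: (V_0 - V_1)/6.2 + (V_0 - V_4)/220 + (V_0 - V_5)/47000 + (V_0 - 0)/2.2 - 1 = 0
  Node 1: (V_1 - V_0)/6.2 + (V_1 - V_5)/3900 + (V_1 - 0)/360 + (V_1 - V_2)/33 + (V_1 - V_3)/220 = 0
  Node 2: (V_2 - V_1)/33 + (V_2 - V_3)/1200 + (V_2 - V_5)/75000 + (V_2 - 0)/3.9 = 0
  Node 3: (V_3 - V_1)/220 + (V_3 - V_2)/1200 + (V_3 - V_5)/91000 + (V_3 - V_4)/820 + (V_3 - 0)/9100 = 0
  Node 4: (V_4 - V_0)/220 + (V_4 - V_3)/820 + (V_4 - V_5)/6.8 = 0
  Node 5: (V_5 - V_0)/47000 + (V_5 - V_1)/3900 + (V_5 - V_2)/75000 + (V_5 - V_3)/91000 + (V_5 - V_4)/6.8 + (V_5 - 0)/240 = 0
Collecting terms (coefficients in siemens):
  0.6204·V_0 - 0.1613·V_1 - 0.004545·V_4 - 0.00002128·V_5 = 1
  0.1992·V_1 - 0.1613·V_0 - 0.0303·V_2 - 0.004545·V_3 - 0.0002564·V_5 = 0
  0.2876·V_2 - 0.0303·V_1 - 0.0008333·V_3 - 0.00001333·V_5 = 0
  0.006719·V_3 - 0.004545·V_1 - 0.0008333·V_2 - 0.00122·V_4 - 0.00001099·V_5 = 0
  0.1528·V_4 - 0.004545·V_0 - 0.00122·V_3 - 0.1471·V_5 = 0
  0.1515·V_5 - 0.00002128·V_0 - 0.0002564·V_1 - 0.00001333·V_2 - 0.00001099·V_3 - 0.1471·V_4 = 0
Solving these 6 simultaneous equations (Gaussian elimination) gives:
  V_0 = 2.073 V, V_1 = 1.741 V, V_2 = 0.1876 V, V_3 = 1.412 V
  V_4 = 1.152 V, V_5 = 1.121 V
R_eq = V_0 / 1 A = 2.073 Ω

Final answer: 2.073 Ω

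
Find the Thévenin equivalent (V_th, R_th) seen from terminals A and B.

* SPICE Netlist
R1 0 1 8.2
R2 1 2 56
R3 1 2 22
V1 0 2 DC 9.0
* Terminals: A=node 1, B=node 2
Step 1 — V_th is the open-circuit voltage V_A - V_B (nothing connected across the terminals).
Nodal analysis, taking node 2 as the 0 V reference.
Source V1 fixes V_0 = 9 V.
KCL at each unknown node (sum of currents leaving = 0; resistances in Ω):
  Node 1: (V_1 - 9)/8.2 + (V_1 - 0)/56 + (V_1 - 0)/22 = 0
Collecting terms: 0.1853 × V_1 = 1.098  =>  V_1 = 5.924 V
V_th = V_1 - V_2 = 5.924 - 0 = 5.924 V
Step 2 — R_th: zero the source — replace V1 by a short circuit (node 2 merges into node 0) — and find the resistance seen between A (node 1) and B (node 0).
Reduce the network between node 1 (A) and node 0 (B) by series/parallel combination:
  Rp1 = R1 ‖ R2 ‖ R3 (parallel, all between nodes 0 and 1) = 1/(1/8.2 + 1/56 + 1/22) = 5.398 Ω
R_th = 5.398 Ω

Final answer: V_th = 5.924 V, R_th = 5.398 Ω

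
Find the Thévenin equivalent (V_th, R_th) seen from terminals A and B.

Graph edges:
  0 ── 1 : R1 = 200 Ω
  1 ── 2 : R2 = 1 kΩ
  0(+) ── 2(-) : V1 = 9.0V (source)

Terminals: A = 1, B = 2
Step 1 — V_th is the open-circuit voltage V_A - V_B (nothing connected across the terminals).
Nodal analysis, taking node 2 as the 0 V reference.
Source V1 fixes V_0 = 9 V.
KCL at each unknown node (sum of currents leaving = 0; resistances in Ω):
  Node 1: (V_1 - 9)/200 + (V_1 - 0)/1000 = 0
Collecting terms: 0.006 × V_1 = 0.045  =>  V_1 = 7.5 V
V_th = V_1 - V_2 = 7.5 - 0 = 7.5 V
Step 2 — R_th: zero the source — replace V1 by a short circuit (node 2 merges into node 0) — and find the resistance seen between A (node 1) and B (node 0).
Reduce the network between node 1 (A) and node 0 (B) by series/parallel combination:
  Rp1 = R1 ‖ R2 (parallel, both between nodes 0 and 1) = 1/(1/200 + 1/1000) = 166.7 Ω
R_th = 166.7 Ω

Final answer: V_th = 7.5 V, R_th = 166.7 Ω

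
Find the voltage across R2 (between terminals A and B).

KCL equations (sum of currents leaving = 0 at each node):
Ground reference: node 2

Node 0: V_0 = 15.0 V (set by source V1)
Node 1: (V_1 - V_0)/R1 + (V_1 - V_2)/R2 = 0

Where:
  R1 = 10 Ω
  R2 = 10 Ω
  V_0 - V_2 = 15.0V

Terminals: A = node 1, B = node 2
R1 and R2 are in series across V1 (node 0 → node 1 → node 2), and the output A–B is taken across R2, so this is a voltage divider.
Series current: I = V1/(R1 + R2) = 15/(10 + 10) = 15/20 = 0.75 A
V_R2 = I × R2 = V1 × R2/(R1 + R2) = 15 × 10/20 = 7.5 V

Final answer: 7.5 V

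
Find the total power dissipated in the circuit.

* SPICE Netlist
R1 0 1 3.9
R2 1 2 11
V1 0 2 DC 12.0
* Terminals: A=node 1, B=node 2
Nodal analysis, taking node 2 as the 0 V reference.
Source V1 fixes V_0 = 12 V.
KCL at each unknown node (sum of currents leaving = 0; resistances in Ω):
  Node 1: (V_1 - 12)/3.9 + (V_1 - 0)/11 = 0
Collecting terms: 0.3473 × V_1 = 3.077  =>  V_1 = 8.859 V
Power in each resistor, P = (ΔV)²/R:
  P_R1 = (12 - 8.859)²/3.9 = 2.53 W
  P_R2 = (8.859 - 0)²/11 = 7.135 W
P_total = P_R1 + P_R2 = 9.664 W

Final answer: 9.664 W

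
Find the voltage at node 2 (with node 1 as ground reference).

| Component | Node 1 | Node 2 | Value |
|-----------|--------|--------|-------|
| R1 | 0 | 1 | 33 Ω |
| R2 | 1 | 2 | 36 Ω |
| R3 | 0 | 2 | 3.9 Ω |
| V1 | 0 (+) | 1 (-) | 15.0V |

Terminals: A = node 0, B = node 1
Nodal analysis, taking node 1 as the 0 V reference.
Source V1 fixes V_0 = 15 V.
KCL at each unknown node (sum of currents leaving = 0; resistances in Ω):
  Node 2: (V_2 - 0)/36 + (V_2 - 15)/3.9 = 0
Collecting terms: 0.2842 × V_2 = 3.846  =>  V_2 = 13.53 V
The requested potential is V_2 = 13.53 V.

Final answer: V_2 = 13.53 V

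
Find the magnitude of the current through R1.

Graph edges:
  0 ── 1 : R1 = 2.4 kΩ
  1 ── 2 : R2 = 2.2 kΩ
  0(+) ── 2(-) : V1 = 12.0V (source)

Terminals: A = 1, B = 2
Nodal analysis, taking node 2 as the 0 V reference.
Source V1 fixes V_0 = 12 V.
KCL at each unknown node (sum of currents leaving = 0; resistances in Ω):
  Node 1: (V_1 - 12)/2400 + (V_1 - 0)/2200 = 0
Collecting terms: 0.0008712 × V_1 = 0.005  =>  V_1 = 5.739 V
I_R1 = (V_0 - V_1)/R1 = (12 - 5.739)/2400 = 0.002609 A
|I_R1| = 0.002609 A

Final answer: |I_R1| = 0.002609 A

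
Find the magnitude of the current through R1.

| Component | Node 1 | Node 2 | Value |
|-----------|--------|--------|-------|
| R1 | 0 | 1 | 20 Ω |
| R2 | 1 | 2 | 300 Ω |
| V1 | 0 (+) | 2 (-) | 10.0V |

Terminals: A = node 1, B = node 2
Nodal analysis, taking node 2 as the 0 V reference.
Source V1 fixes V_0 = 10 V.
KCL at each unknown node (sum of currents leaving = 0; resistances in Ω):
  Node 1: (V_1 - 10)/20 + (V_1 - 0)/300 = 0
Collecting terms: 0.05333 × V_1 = 0.5  =>  V_1 = 9.375 V
I_R1 = (V_0 - V_1)/R1 = (10 - 9.375)/20 = 0.03125 A
|I_R1| = 0.03125 A

Final answer: |I_R1| = 0.03125 A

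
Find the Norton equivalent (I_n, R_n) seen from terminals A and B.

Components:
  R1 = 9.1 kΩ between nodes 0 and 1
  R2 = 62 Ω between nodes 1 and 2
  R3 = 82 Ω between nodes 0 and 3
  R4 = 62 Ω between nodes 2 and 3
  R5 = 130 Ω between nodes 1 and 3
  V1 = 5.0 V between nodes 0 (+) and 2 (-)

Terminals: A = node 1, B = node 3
Find the Thévenin equivalent first; then I_n = V_th/R_th and R_n = R_th.
Step 1 — V_th is the open-circuit voltage V_A - V_B (nothing connected across the terminals).
Nodal analysis, taking node 2 as the 0 V reference.
Source V1 fixes V_0 = 5 V.
KCL at each unknown node (sum of currents leaving = 0; resistances in Ω):
  Node 1: (V_1 - 5)/9100 + (V_1 - 0)/62 + (V_1 - V_3)/130 = 0
  Node 3: (V_3 - 5)/82 + (V_3 - 0)/62 + (V_3 - V_1)/130 = 0
Collecting terms (coefficients in siemens):
  0.02393·V_1 - 0.007692·V_3 = 0.0005495
  0.03602·V_3 - 0.007692·V_1 = 0.06098
Determinant D = (0.02393)(0.03602) - (-0.007692)(-0.007692) = 0.0008027
V_1 = [(0.0005495)(0.03602) - (-0.007692)(0.06098)]/D = 0.6089 V
V_3 = [(0.02393)(0.06098) - (0.0005495)(-0.007692)]/D = 1.823 V
V_th = V_1 - V_3 = 0.6089 - 1.823 = -1.214 V
Step 2 — R_th: zero the source — replace V1 by a short circuit (node 2 merges into node 0) — and find the resistance seen between A (node 1) and B (node 3).
Reduce the network between node 1 (A) and node 3 (B) by series/parallel combination:
  Rp1 = R1 ‖ R2 (parallel, both between nodes 0 and 1) = 1/(1/9100 + 1/62) = 61.58 Ω
  Rp2 = R3 ‖ R4 (parallel, both between nodes 0 and 3) = 1/(1/82 + 1/62) = 35.31 Ω
  Rs1 = Rp1 + Rp2 (series, joined only at node 0) = 61.58 + 35.31 = 96.89 Ω
  Rp3 = R5 ‖ Rs1 (parallel, both between nodes 1 and 3) = 1/(1/130 + 1/96.89) = 55.51 Ω
R_th = 55.51 Ω
I_n = V_th/R_th = -1.214/55.51 = -0.02187 A, and R_n = R_th = 55.51 Ω

Final answer: I_n = -0.02187 A, R_n = 55.51 Ω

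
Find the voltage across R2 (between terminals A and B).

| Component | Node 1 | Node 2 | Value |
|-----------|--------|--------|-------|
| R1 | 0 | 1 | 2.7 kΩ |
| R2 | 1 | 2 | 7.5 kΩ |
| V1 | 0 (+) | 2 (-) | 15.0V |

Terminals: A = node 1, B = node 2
R1 and R2 are in series across V1 (node 0 → node 1 → node 2), and the output A–B is taken across R2, so this is a voltage divider.
Series current: I = V1/(R1 + R2) = 15/(2700 + 7500) = 15/10200 = 0.001471 A
V_R2 = I × R2 = V1 × R2/(R1 + R2) = 15 × 7500/10200 = 11.03 V

Final answer: 11.03 V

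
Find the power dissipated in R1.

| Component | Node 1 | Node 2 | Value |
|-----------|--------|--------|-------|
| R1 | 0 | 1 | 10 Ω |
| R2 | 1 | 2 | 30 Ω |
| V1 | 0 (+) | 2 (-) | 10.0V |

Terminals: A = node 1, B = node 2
Nodal analysis, taking node 2 as the 0 V reference.
Source V1 fixes V_0 = 10 V.
KCL at each unknown node (sum of currents leaving = 0; resistances in Ω):
  Node 1: (V_1 - 10)/10 + (V_1 - 0)/30 = 0
Collecting terms: 0.1333 × V_1 = 1  =>  V_1 = 7.5 V
I_R1 = (V_0 - V_1)/R1 = (10 - 7.5)/10 = 0.25 A
P_R1 = I_R1² × R1 = (0.25)² × 10 = 0.625 W

Final answer: 0.625 W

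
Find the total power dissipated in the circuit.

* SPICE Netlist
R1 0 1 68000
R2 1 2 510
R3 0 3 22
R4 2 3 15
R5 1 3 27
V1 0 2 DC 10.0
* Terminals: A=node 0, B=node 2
Nodal analysis, taking node 2 as the 0 V reference.
Source V1 fixes V_0 = 10 V.
KCL at each unknown node (sum of currents leaving = 0; resistances in Ω):
  Node 1: (V_1 - 10)/68000 + (V_1 - 0)/510 + (V_1 - V_3)/27 = 0
  Node 3: (V_3 - 10)/22 + (V_3 - 0)/15 + (V_3 - V_1)/27 = 0
Collecting terms (coefficients in siemens):
  0.03901·V_1 - 0.03704·V_3 = 0.0001471
  0.1492·V_3 - 0.03704·V_1 = 0.4545
Determinant D = (0.03901)(0.1492) - (-0.03704)(-0.03704) = 0.004447
V_1 = [(0.0001471)(0.1492) - (-0.03704)(0.4545)]/D = 3.79 V
V_3 = [(0.03901)(0.4545) - (0.0001471)(-0.03704)]/D = 3.989 V
Power in each resistor, P = (ΔV)²/R:
  P_R1 = (10 - 3.79)²/68000 = 0.000567 W
  P_R2 = (3.79 - 0)²/510 = 0.02817 W
  P_R3 = (10 - 3.989)²/22 = 1.643 W
  P_R4 = (0 - 3.989)²/15 = 1.061 W
  P_R5 = (3.79 - 3.989)²/27 = 0.001455 W
P_total = P_R1 + P_R2 + P_R3 + P_R4 + P_R5 = 2.733 W

Final answer: 2.733 W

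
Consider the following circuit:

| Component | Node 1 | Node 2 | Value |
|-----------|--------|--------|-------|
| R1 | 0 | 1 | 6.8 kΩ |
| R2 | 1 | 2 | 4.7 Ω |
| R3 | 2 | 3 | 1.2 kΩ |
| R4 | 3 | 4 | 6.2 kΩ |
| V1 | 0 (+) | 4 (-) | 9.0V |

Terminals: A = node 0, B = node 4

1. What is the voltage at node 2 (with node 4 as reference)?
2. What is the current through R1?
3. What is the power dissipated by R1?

Nodal analysis, taking node 4 as the 0 V reference.
Source V1 fixes V_0 = 9 V.
KCL at each unknown node (sum of currents leaving = 0; resistances in Ω):
  Node 1: (V_1 - 9)/6800 + (V_1 - V_2)/4.7 = 0
  Node 2: (V_2 - V_1)/4.7 + (V_2 - V_3)/1200 = 0
  Node 3: (V_3 - V_2)/1200 + (V_3 - 0)/6200 = 0
Collecting terms (coefficients in siemens):
  0.2129·V_1 - 0.2128·V_2 = 0.001324
  0.2136·V_2 - 0.2128·V_1 - 0.0008333·V_3 = 0
  0.0009946·V_3 - 0.0008333·V_2 = 0
Solving these 3 simultaneous equations (Gaussian elimination) gives:
  V_1 = 4.692 V, V_2 = 4.689 V, V_3 = 3.928 V
Part 1:
  Read off the nodal solution: V_2 = 4.689 V
Part 2:
  I_R1 = (V_0 - V_1)/R1 = (9 - 4.692)/6800 = 0.0006336 A
  Magnitude: I_R1 = 0.0006336 A
Part 3:
  I_R1 = (V_0 - V_1)/R1 = (9 - 4.692)/6800 = 0.0006336 A
  P_R1 = I_R1² × R1 = (0.0006336)² × 6800 = 0.00273 W

Final answers:
1. V_2 = 4.689 V
2. I_R1 = 0.0006336 A
3. P_R1 = 0.00273 W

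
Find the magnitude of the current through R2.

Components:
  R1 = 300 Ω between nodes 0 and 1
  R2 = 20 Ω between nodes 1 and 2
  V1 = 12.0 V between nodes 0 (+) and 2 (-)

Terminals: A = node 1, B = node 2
Nodal analysis, taking node 2 as the 0 V reference.
Source V1 fixes V_0 = 12 V.
KCL at each unknown node (sum of currents leaving = 0; resistances in Ω):
  Node 1: (V_1 - 12)/300 + (V_1 - 0)/20 = 0
Collecting terms: 0.05333 × V_1 = 0.04  =>  V_1 = 0.75 V
I_R2 = (V_1 - V_2)/R2 = (0.75 - 0)/20 = 0.0375 A
|I_R2| = 0.0375 A

Final answer: |I_R2| = 0.0375 A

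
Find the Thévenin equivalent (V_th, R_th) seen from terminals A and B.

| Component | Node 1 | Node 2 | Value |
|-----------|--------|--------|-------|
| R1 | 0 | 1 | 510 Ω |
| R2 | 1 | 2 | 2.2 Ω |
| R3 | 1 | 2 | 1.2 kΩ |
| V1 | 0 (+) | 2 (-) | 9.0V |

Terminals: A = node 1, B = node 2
Step 1 — V_th is the open-circuit voltage V_A - V_B (nothing connected across the terminals).
Nodal analysis, taking node 2 as the 0 V reference.
Source V1 fixes V_0 = 9 V.
KCL at each unknown node (sum of currents leaving = 0; resistances in Ω):
  Node 1: (V_1 - 9)/510 + (V_1 - 0)/2.2 + (V_1 - 0)/1200 = 0
Collecting terms: 0.4573 × V_1 = 0.01765  =>  V_1 = 0.03859 V
V_th = V_1 - V_2 = 0.03859 - 0 = 0.03859 V
Step 2 — R_th: zero the source — replace V1 by a short circuit (node 2 merges into node 0) — and find the resistance seen between A (node 1) and B (node 0).
Reduce the network between node 1 (A) and node 0 (B) by series/parallel combination:
  Rp1 = R1 ‖ R2 ‖ R3 (parallel, all between nodes 0 and 1) = 1/(1/510 + 1/2.2 + 1/1200) = 2.187 Ω
R_th = 2.187 Ω

Final answer: V_th = 0.03859 V, R_th = 2.187 Ω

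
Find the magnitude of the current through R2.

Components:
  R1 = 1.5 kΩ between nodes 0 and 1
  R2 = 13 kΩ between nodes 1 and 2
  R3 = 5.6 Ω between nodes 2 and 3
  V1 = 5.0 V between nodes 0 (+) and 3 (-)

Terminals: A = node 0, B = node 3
Nodal analysis, taking node 3 as the 0 V reference.
Source V1 fixes V_0 = 5 V.
KCL at each unknown node (sum of currents leaving = 0; resistances in Ω):
  Node 1: (V_1 - 5)/1500 + (V_1 - V_2)/13000 = 0
  Node 2: (V_2 - V_1)/13000 + (V_2 - 0)/5.6 = 0
Collecting terms (coefficients in siemens):
  0.0007436·V_1 - 0.00007692·V_2 = 0.003333
  0.1786·V_2 - 0.00007692·V_1 = 0
Determinant D = (0.0007436)(0.1786) - (-0.00007692)(-0.00007692) = 0.0001328
V_1 = [(0.003333)(0.1786) - (-0.00007692)(0)]/D = 4.483 V
V_2 = [(0.0007436)(0) - (0.003333)(-0.00007692)]/D = 0.00193 V
I_R2 = (V_1 - V_2)/R2 = (4.483 - 0.00193)/13000 = 0.0003447 A
|I_R2| = 0.0003447 A

Final answer: |I_R2| = 0.0003447 A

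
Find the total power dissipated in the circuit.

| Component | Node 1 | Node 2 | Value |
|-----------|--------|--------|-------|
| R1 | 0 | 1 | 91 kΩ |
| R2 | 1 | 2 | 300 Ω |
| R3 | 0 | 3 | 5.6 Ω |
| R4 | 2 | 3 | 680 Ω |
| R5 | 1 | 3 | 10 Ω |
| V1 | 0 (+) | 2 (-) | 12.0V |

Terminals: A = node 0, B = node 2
Nodal analysis, taking node 2 as the 0 V reference.
Source V1 fixes V_0 = 12 V.
KCL at each unknown node (sum of currents leaving = 0; resistances in Ω):
  Node 1: (V_1 - 12)/91000 + (V_1 - 0)/300 + (V_1 - V_3)/10 = 0
  Node 3: (V_3 - 12)/5.6 + (V_3 - 0)/680 + (V_3 - V_1)/10 = 0
Collecting terms (coefficients in siemens):
  0.1033·V_1 - 0.1·V_3 = 0.0001319
  0.28·V_3 - 0.1·V_1 = 2.143
Determinant D = (0.1033)(0.28) - (-0.1)(-0.1) = 0.01894
V_1 = [(0.0001319)(0.28) - (-0.1)(2.143)]/D = 11.32 V
V_3 = [(0.1033)(2.143) - (0.0001319)(-0.1)]/D = 11.69 V
Power in each resistor, P = (ΔV)²/R:
  P_R1 = (12 - 11.32)²/91000 = 0.00000515 W
  P_R2 = (11.32 - 0)²/300 = 0.4268 W
  P_R3 = (12 - 11.69)²/5.6 = 0.01688 W
  P_R4 = (0 - 11.69)²/680 = 0.2011 W
  P_R5 = (11.32 - 11.69)²/10 = 0.01422 W
P_total = P_R1 + P_R2 + P_R3 + P_R4 + P_R5 = 0.659 W

Final answer: 0.659 W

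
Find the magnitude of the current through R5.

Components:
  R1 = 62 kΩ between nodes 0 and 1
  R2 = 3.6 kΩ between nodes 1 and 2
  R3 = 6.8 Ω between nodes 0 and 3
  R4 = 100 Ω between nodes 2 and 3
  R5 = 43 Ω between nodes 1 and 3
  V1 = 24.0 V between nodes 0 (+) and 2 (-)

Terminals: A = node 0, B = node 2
Nodal analysis, taking node 2 as the 0 V reference.
Source V1 fixes V_0 = 24 V.
KCL at each unknown node (sum of currents leaving = 0; resistances in Ω):
  Node 1: (V_1 - 24)/62000 + (V_1 - 0)/3600 + (V_1 - V_3)/43 = 0
  Node 3: (V_3 - 24)/6.8 + (V_3 - 0)/100 + (V_3 - V_1)/43 = 0
Collecting terms (coefficients in siemens):
  0.02355·V_1 - 0.02326·V_3 = 0.0003871
  0.1803·V_3 - 0.02326·V_1 = 3.529
Determinant D = (0.02355)(0.1803) - (-0.02326)(-0.02326) = 0.003706
V_1 = [(0.0003871)(0.1803) - (-0.02326)(3.529)]/D = 22.17 V
V_3 = [(0.02355)(3.529) - (0.0003871)(-0.02326)]/D = 22.43 V
I_R5 = (V_1 - V_3)/R5 = (22.17 - 22.43)/43 = -0.006129 A
|I_R5| = 0.006129 A

Final answer: |I_R5| = 0.006129 A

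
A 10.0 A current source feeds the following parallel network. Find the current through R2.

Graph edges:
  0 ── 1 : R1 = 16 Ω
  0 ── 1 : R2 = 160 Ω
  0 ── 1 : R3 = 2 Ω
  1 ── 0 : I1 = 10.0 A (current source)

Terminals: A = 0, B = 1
All resistors sit directly between nodes 0 and 1, so they are in parallel and share one voltage V; the full source current 10 A splits among them.
1/R_par = 1/16 + 1/160 + 1/2 = 0.5687 S  =>  R_par = 1.758 Ω
V = I × R_par = 10 × 1.758 = 17.58 V
I_R2 = V/R2 = 17.58/160 = 0.1099 A

Final answer: 0.1099 A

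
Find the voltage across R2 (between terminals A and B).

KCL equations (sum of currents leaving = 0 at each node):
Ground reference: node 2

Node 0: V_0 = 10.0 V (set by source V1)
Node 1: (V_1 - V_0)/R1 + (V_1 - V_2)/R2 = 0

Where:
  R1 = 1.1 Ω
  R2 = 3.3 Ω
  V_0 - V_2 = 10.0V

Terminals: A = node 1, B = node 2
R1 and R2 are in series across V1 (node 0 → node 1 → node 2), and the output A–B is taken across R2, so this is a voltage divider.
Series current: I = V1/(R1 + R2) = 10/(1.1 + 3.3) = 10/4.4 = 2.273 A
V_R2 = I × R2 = V1 × R2/(R1 + R2) = 10 × 3.3/4.4 = 7.5 V

Final answer: 7.5 V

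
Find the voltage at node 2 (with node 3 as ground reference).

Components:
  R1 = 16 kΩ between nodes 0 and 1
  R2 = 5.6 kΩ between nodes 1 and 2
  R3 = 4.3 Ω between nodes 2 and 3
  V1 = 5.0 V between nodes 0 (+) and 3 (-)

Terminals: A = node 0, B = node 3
Nodal analysis, taking node 3 as the 0 V reference.
Source V1 fixes V_0 = 5 V.
KCL at each unknown node (sum of currents leaving = 0; resistances in Ω):
  Node 1: (V_1 - 5)/16000 + (V_1 - V_2)/5600 = 0
  Node 2: (V_2 - V_1)/5600 + (V_2 - 0)/4.3 = 0
Collecting terms (coefficients in siemens):
  0.0002411·V_1 - 0.0001786·V_2 = 0.0003125
  0.2327·V_2 - 0.0001786·V_1 = 0
Determinant D = (0.0002411)(0.2327) - (-0.0001786)(-0.0001786) = 0.00005607
V_1 = [(0.0003125)(0.2327) - (-0.0001786)(0)]/D = 1.297 V
V_2 = [(0.0002411)(0) - (0.0003125)(-0.0001786)]/D = 0.0009952 V
The requested potential is V_2 = 0.0009952 V.

Final answer: V_2 = 0.0009952 V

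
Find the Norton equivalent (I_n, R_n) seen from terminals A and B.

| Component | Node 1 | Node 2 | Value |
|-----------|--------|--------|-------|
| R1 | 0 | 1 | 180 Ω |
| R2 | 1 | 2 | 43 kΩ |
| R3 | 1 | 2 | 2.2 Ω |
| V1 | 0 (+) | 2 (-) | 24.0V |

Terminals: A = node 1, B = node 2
Find the Thévenin equivalent first; then I_n = V_th/R_th and R_n = R_th.
Step 1 — V_th is the open-circuit voltage V_A - V_B (nothing connected across the terminals).
Nodal analysis, taking node 2 as the 0 V reference.
Source V1 fixes V_0 = 24 V.
KCL at each unknown node (sum of currents leaving = 0; resistances in Ω):
  Node 1: (V_1 - 24)/180 + (V_1 - 0)/43000 + (V_1 - 0)/2.2 = 0
Collecting terms: 0.4601 × V_1 = 0.1333  =>  V_1 = 0.2898 V
V_th = V_1 - V_2 = 0.2898 - 0 = 0.2898 V
Step 2 — R_th: zero the source — replace V1 by a short circuit (node 2 merges into node 0) — and find the resistance seen between A (node 1) and B (node 0).
Reduce the network between node 1 (A) and node 0 (B) by series/parallel combination:
  Rp1 = R1 ‖ R2 ‖ R3 (parallel, all between nodes 0 and 1) = 1/(1/180 + 1/43000 + 1/2.2) = 2.173 Ω
R_th = 2.173 Ω
I_n = V_th/R_th = 0.2898/2.173 = 0.1333 A, and R_n = R_th = 2.173 Ω

Final answer: I_n = 0.1333 A, R_n = 2.173 Ω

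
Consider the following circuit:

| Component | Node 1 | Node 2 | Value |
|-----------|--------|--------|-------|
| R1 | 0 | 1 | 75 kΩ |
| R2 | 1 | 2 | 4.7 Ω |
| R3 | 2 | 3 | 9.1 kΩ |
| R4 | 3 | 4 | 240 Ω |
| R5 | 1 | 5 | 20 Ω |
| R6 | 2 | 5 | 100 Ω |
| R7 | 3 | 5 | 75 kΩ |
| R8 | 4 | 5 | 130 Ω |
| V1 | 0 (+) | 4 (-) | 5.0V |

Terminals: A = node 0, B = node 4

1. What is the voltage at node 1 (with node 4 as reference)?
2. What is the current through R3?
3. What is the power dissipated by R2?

Nodal analysis, taking node 4 as the 0 V reference.
Source V1 fixes V_0 = 5 V.
KCL at each unknown node (sum of currents leaving = 0; resistances in Ω):
  Node 1: (V_1 - 5)/75000 + (V_1 - V_2)/4.7 + (V_1 - V_5)/20 = 0
  Node 2: (V_2 - V_1)/4.7 + (V_2 - V_3)/9100 + (V_2 - V_5)/100 = 0
  Node 3: (V_3 - V_2)/9100 + (V_3 - 0)/240 + (V_3 - V_5)/75000 = 0
  Node 5: (V_5 - V_1)/20 + (V_5 - V_2)/100 + (V_5 - V_3)/75000 + (V_5 - 0)/130 = 0
Collecting terms (coefficients in siemens):
  0.2628·V_1 - 0.2128·V_2 - 0.05·V_5 = 0.00006667
  0.2229·V_2 - 0.2128·V_1 - 0.0001099·V_3 - 0.01·V_5 = 0
  0.00429·V_3 - 0.0001099·V_2 - 0.00001333·V_5 = 0
  0.06771·V_5 - 0.05·V_1 - 0.01·V_2 - 0.00001333·V_3 = 0
Solving these 4 simultaneous equations (Gaussian elimination) gives:
  V_1 = 0.009604 V, V_2 = 0.00955 V, V_3 = 0.0002711 V, V_5 = 0.008503 V
Part 1:
  Read off the nodal solution: V_1 = 0.009604 V
Part 2:
  I_R3 = (V_2 - V_3)/R3 = (0.00955 - 0.0002711)/9100 = 0.00000102 A
  Magnitude: I_R3 = 0.00000102 A
Part 3:
  I_R2 = (V_1 - V_2)/R2 = (0.009604 - 0.00955)/4.7 = 0.00001149 A
  P_R2 = I_R2² × R2 = (0.00001149)² × 4.7 = 0.0000000006204 W

Final answers:
1. V_1 = 0.009604 V
2. I_R3 = 1.02e-06 A
3. P_R2 = 6.204e-10 W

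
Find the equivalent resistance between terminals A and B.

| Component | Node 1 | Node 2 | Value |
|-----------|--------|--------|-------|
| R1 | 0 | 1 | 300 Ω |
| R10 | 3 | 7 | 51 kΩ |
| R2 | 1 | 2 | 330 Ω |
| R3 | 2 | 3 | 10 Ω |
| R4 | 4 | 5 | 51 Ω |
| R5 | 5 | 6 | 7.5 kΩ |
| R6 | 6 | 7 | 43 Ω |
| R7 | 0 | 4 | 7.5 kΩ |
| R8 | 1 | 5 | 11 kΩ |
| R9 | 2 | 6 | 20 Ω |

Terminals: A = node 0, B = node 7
The network is not a plain series/parallel combination. Inject a 1 A test current into terminal A (node 0) and return it from terminal B (node 7); then R_eq = V_A / (1 A).
Nodal analysis, taking node 7 as the 0 V reference.
Current source I_test pushes 1 A into node 0 and draws it out of node 7.
KCL at each unknown node (sum of currents leaving = 0; resistances in Ω):
  Node 0: (V_0 - V_1)/300 + (V_0 - V_4)/7500 - 1 = 0
  Node 1: (V_1 - V_0)/300 + (V_1 - V_2)/330 + (V_1 - V_5)/11000 = 0
  Node 2: (V_2 - V_1)/330 + (V_2 - V_3)/10 + (V_2 - V_6)/20 = 0
  Node 3: (V_3 - V_2)/10 + (V_3 - 0)/51000 = 0
  Node 4: (V_4 - V_0)/7500 + (V_4 - V_5)/51 = 0
  Node 5: (V_5 - V_1)/11000 + (V_5 - V_4)/51 + (V_5 - V_6)/7500 = 0
  Node 6: (V_6 - V_2)/20 + (V_6 - V_5)/7500 + (V_6 - 0)/43 = 0
Collecting terms (coefficients in siemens):
  0.003467·V_0 - 0.003333·V_1 - 0.0001333·V_4 = 1
  0.006455·V_1 - 0.003333·V_0 - 0.00303·V_2 - 0.00009091·V_5 = 0
  0.153·V_2 - 0.00303·V_1 - 0.1·V_3 - 0.05·V_6 = 0
  0.1·V_3 - 0.1·V_2 = 0
  0.01974·V_4 - 0.0001333·V_0 - 0.01961·V_5 = 0
  0.01983·V_5 - 0.00009091·V_1 - 0.01961·V_4 - 0.0001333·V_6 = 0
  0.07339·V_6 - 0.05·V_2 - 0.0001333·V_5 = 0
Solving these 7 simultaneous equations (Gaussian elimination) gives:
  V_0 = 666 V, V_1 = 378.1 V, V_2 = 62.08 V, V_3 = 62.07 V
  V_4 = 361.8 V, V_5 = 359.7 V, V_6 = 42.95 V
R_eq = V_0 / 1 A = 666 Ω

Final answer: 666 Ω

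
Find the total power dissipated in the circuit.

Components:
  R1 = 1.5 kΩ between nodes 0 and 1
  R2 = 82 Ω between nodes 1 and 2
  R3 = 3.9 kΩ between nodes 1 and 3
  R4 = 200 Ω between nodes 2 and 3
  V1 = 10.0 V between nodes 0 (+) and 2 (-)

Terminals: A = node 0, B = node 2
Nodal analysis, taking node 2 as the 0 V reference.
Source V1 fixes V_0 = 10 V.
KCL at each unknown node (sum of currents leaving = 0; resistances in Ω):
  Node 1: (V_1 - 10)/1500 + (V_1 - 0)/82 + (V_1 - V_3)/3900 = 0
  Node 3: (V_3 - V_1)/3900 + (V_3 - 0)/200 = 0
Collecting terms (coefficients in siemens):
  0.01312·V_1 - 0.0002564·V_3 = 0.006667
  0.005256·V_3 - 0.0002564·V_1 = 0
Determinant D = (0.01312)(0.005256) - (-0.0002564)(-0.0002564) = 0.00006889
V_1 = [(0.006667)(0.005256) - (-0.0002564)(0)]/D = 0.5087 V
V_3 = [(0.01312)(0) - (0.006667)(-0.0002564)]/D = 0.02481 V
Power in each resistor, P = (ΔV)²/R:
  P_R1 = (10 - 0.5087)²/1500 = 0.06006 W
  P_R2 = (0.5087 - 0)²/82 = 0.003156 W
  P_R3 = (0.5087 - 0.02481)²/3900 = 0.00006003 W
  P_R4 = (0 - 0.02481)²/200 = 0.000003079 W
P_total = P_R1 + P_R2 + P_R3 + P_R4 = 0.06328 W

Final answer: 0.06328 W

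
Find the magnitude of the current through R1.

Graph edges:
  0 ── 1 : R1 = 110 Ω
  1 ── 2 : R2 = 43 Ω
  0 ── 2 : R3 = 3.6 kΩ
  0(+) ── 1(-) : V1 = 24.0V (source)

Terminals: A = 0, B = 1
Nodal analysis, taking node 1 as the 0 V reference.
Source V1 fixes V_0 = 24 V.
KCL at each unknown node (sum of currents leaving = 0; resistances in Ω):
  Node 2: (V_2 - 0)/43 + (V_2 - 24)/3600 = 0
Collecting terms: 0.02353 × V_2 = 0.006667  =>  V_2 = 0.2833 V
I_R1 = (V_0 - V_1)/R1 = (24 - 0)/110 = 0.2182 A
|I_R1| = 0.2182 A

Final answer: |I_R1| = 0.2182 A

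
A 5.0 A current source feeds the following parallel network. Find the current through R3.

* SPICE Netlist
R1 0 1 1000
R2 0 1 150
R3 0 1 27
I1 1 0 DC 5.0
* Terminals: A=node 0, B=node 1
All resistors sit directly between nodes 0 and 1, so they are in parallel and share one voltage V; the full source current 5 A splits among them.
1/R_par = 1/1000 + 1/150 + 1/27 = 0.0447 S  =>  R_par = 22.37 Ω
V = I × R_par = 5 × 22.37 = 111.8 V
I_R3 = V/R3 = 111.8/27 = 4.143 A

Final answer: 4.143 A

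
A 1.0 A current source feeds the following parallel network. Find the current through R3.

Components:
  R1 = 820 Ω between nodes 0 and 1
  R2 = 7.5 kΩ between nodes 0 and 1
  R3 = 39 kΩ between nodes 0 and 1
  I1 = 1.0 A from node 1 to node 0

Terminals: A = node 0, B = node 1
All resistors sit directly between nodes 0 and 1, so they are in parallel and share one voltage V; the full source current 1 A splits among them.
1/R_par = 1/820 + 1/7500 + 1/39000 = 0.001378 S  =>  R_par = 725.4 Ω
V = I × R_par = 1 × 725.4 = 725.4 V
I_R3 = V/R3 = 725.4/39000 = 0.0186 A

Final answer: 0.0186 A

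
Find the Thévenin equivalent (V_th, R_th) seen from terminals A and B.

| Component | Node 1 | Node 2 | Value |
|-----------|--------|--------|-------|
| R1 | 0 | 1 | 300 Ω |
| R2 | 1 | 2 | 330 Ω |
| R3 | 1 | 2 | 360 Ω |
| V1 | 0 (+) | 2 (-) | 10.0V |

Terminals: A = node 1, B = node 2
Step 1 — V_th is the open-circuit voltage V_A - V_B (nothing connected across the terminals).
Nodal analysis, taking node 2 as the 0 V reference.
Source V1 fixes V_0 = 10 V.
KCL at each unknown node (sum of currents leaving = 0; resistances in Ω):
  Node 1: (V_1 - 10)/300 + (V_1 - 0)/330 + (V_1 - 0)/360 = 0
Collecting terms: 0.009141 × V_1 = 0.03333  =>  V_1 = 3.646 V
V_th = V_1 - V_2 = 3.646 - 0 = 3.646 V
Step 2 — R_th: zero the source — replace V1 by a short circuit (node 2 merges into node 0) — and find the resistance seen between A (node 1) and B (node 0).
Reduce the network between node 1 (A) and node 0 (B) by series/parallel combination:
  Rp1 = R1 ‖ R2 ‖ R3 (parallel, all between nodes 0 and 1) = 1/(1/300 + 1/330 + 1/360) = 109.4 Ω
R_th = 109.4 Ω

Final answer: V_th = 3.646 V, R_th = 109.4 Ω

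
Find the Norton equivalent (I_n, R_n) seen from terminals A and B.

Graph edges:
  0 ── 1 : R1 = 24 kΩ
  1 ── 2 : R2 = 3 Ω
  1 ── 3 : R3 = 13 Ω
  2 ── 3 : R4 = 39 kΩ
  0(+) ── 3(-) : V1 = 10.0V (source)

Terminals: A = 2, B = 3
Find the Thévenin equivalent first; then I_n = V_th/R_th and R_n = R_th.
Step 1 — V_th is the open-circuit voltage V_A - V_B (nothing connected across the terminals).
Nodal analysis, taking node 3 as the 0 V reference.
Source V1 fixes V_0 = 10 V.
KCL at each unknown node (sum of currents leaving = 0; resistances in Ω):
  Node 1: (V_1 - 10)/24000 + (V_1 - V_2)/3 + (V_1 - 0)/13 = 0
  Node 2: (V_2 - V_1)/3 + (V_2 - 0)/39000 = 0
Collecting terms (coefficients in siemens):
  0.4103·V_1 - 0.3333·V_2 = 0.0004167
  0.3334·V_2 - 0.3333·V_1 = 0
Determinant D = (0.4103)(0.3334) - (-0.3333)(-0.3333) = 0.02567
V_1 = [(0.0004167)(0.3334) - (-0.3333)(0)]/D = 0.005412 V
V_2 = [(0.4103)(0) - (0.0004167)(-0.3333)]/D = 0.005412 V
V_th = V_2 - V_3 = 0.005412 - 0 = 0.005412 V
Step 2 — R_th: zero the source — replace V1 by a short circuit (node 3 merges into node 0) — and find the resistance seen between A (node 2) and B (node 0).
Reduce the network between node 2 (A) and node 0 (B) by series/parallel combination:
  Rp1 = R1 ‖ R3 (parallel, both between nodes 0 and 1) = 1/(1/24000 + 1/13) = 12.99 Ω
  Rs1 = R2 + Rp1 (series, joined only at node 1) = 3 + 12.99 = 15.99 Ω
  Rp2 = R4 ‖ Rs1 (parallel, both between nodes 0 and 2) = 1/(1/39000 + 1/15.99) = 15.99 Ω
R_th = 15.99 Ω
I_n = V_th/R_th = 0.005412/15.99 = 0.0003385 A, and R_n = R_th = 15.99 Ω

Final answer: I_n = 0.0003385 A, R_n = 15.99 Ω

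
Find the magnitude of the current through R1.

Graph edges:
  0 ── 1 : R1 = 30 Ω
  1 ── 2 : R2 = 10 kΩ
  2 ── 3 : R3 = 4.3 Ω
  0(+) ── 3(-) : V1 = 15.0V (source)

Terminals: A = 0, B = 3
Nodal analysis, taking node 3 as the 0 V reference.
Source V1 fixes V_0 = 15 V.
KCL at each unknown node (sum of currents leaving = 0; resistances in Ω):
  Node 1: (V_1 - 15)/30 + (V_1 - V_2)/10000 = 0
  Node 2: (V_2 - V_1)/10000 + (V_2 - 0)/4.3 = 0
Collecting terms (coefficients in siemens):
  0.03343·V_1 - 0.0001·V_2 = 0.5
  0.2327·V_2 - 0.0001·V_1 = 0
Determinant D = (0.03343)(0.2327) - (-0.0001)(-0.0001) = 0.007779
V_1 = [(0.5)(0.2327) - (-0.0001)(0)]/D = 14.96 V
V_2 = [(0.03343)(0) - (0.5)(-0.0001)]/D = 0.006428 V
I_R1 = (V_0 - V_1)/R1 = (15 - 14.96)/30 = 0.001495 A
|I_R1| = 0.001495 A

Final answer: |I_R1| = 0.001495 A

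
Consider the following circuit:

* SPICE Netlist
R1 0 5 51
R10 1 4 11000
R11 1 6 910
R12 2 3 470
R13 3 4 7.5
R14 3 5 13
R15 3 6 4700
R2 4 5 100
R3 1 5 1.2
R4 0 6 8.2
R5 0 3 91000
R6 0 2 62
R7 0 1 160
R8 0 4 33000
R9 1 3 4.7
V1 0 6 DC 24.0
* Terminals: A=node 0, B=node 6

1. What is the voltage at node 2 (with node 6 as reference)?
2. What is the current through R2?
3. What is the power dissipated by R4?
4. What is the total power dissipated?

Nodal analysis, taking node 6 as the 0 V reference.
Source V1 fixes V_0 = 24 V.
KCL at each unknown node (sum of currents leaving = 0; resistances in Ω):
  Node 1: (V_1 - V_5)/1.2 + (V_1 - 24)/160 + (V_1 - V_3)/4.7 + (V_1 - V_4)/11000 + (V_1 - 0)/910 = 0
  Node 2: (V_2 - 24)/62 + (V_2 - V_3)/470 = 0
  Node 3: (V_3 - 24)/91000 + (V_3 - V_1)/4.7 + (V_3 - V_2)/470 + (V_3 - V_4)/7.5 + (V_3 - V_5)/13 + (V_3 - 0)/4700 = 0
  Node 4: (V_4 - V_5)/100 + (V_4 - 24)/33000 + (V_4 - V_1)/11000 + (V_4 - V_3)/7.5 = 0
  Node 5: (V_5 - 24)/51 + (V_5 - V_4)/100 + (V_5 - V_1)/1.2 + (V_5 - V_3)/13 = 0
Collecting terms (coefficients in siemens):
  1.054·V_1 - 0.2128·V_3 - 0.00009091·V_4 - 0.8333·V_5 = 0.15
  0.01826·V_2 - 0.002128·V_3 = 0.3871
  0.4254·V_3 - 0.2128·V_1 - 0.002128·V_2 - 0.1333·V_4 - 0.07692·V_5 = 0.0002637
  0.1435·V_4 - 0.00009091·V_1 - 0.1333·V_3 - 0.01·V_5 = 0.0007273
  0.9399·V_5 - 0.8333·V_1 - 0.07692·V_3 - 0.01·V_4 = 0.4706
Solving these 5 simultaneous equations (Gaussian elimination) gives:
  V_1 = 22.9 V, V_2 = 23.87 V, V_3 = 22.9 V, V_4 = 22.9 V
  V_5 = 22.93 V
Part 1:
  Read off the nodal solution: V_2 = 23.87 V
Part 2:
  I_R2 = (V_4 - V_5)/R2 = (22.9 - 22.93)/100 = -0.0002336 A
  Magnitude: I_R2 = 0.0002336 A
Part 3:
  I_R4 = (V_0 - V_6)/R4 = (24 - 0)/8.2 = 2.927 A
  P_R4 = I_R4² × R4 = (2.927)² × 8.2 = 70.24 W
Part 4:
  Power in each resistor, P = (ΔV)²/R:
    P_R1 = (24 - 22.93)²/51 = 0.02264 W
    P_R2 = (22.9 - 22.93)²/100 = 0.000005458 W
    P_R3 = (22.9 - 22.93)²/1.2 = 0.000428 W
    P_R4 = (24 - 0)²/8.2 = 70.24 W
    P_R5 = (24 - 22.9)²/91000 = 0.00001329 W
    P_R6 = (24 - 23.87)²/62 = 0.000265 W
    P_R7 = (24 - 22.9)²/160 = 0.007524 W
    P_R8 = (24 - 22.9)²/33000 = 0.00003653 W
    P_R9 = (22.9 - 22.9)²/4.7 = 0.000001553 W
    P_R10 = (22.9 - 22.9)²/11000 = 0.00000000004445 W
    P_R11 = (22.9 - 0)²/910 = 0.5764 W
    P_R12 = (23.87 - 22.9)²/470 = 0.002009 W
    P_R13 = (22.9 - 22.9)²/7.5 = 0.0000005345 W
    P_R14 = (22.9 - 22.93)²/13 = 0.00004949 W
    P_R15 = (22.9 - 0)²/4700 = 0.1116 W
  P_total = P_R1 + P_R2 + P_R3 + P_R4 + P_R5 + P_R6 + P_R7 + P_R8 + P_R9 + P_R10 + P_R11 + P_R12 + P_R13 + P_R14 + P_R15 = 70.96 W

Final answers:
1. V_2 = 23.87 V
2. I_R2 = 0.0002336 A
3. P_R4 = 70.24 W
4. P_total = 70.96 W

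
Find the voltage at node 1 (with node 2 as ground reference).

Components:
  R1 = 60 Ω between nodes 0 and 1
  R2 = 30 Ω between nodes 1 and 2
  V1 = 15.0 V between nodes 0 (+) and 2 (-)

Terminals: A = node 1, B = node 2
Nodal analysis, taking node 2 as the 0 V reference.
Source V1 fixes V_0 = 15 V.
KCL at each unknown node (sum of currents leaving = 0; resistances in Ω):
  Node 1: (V_1 - 15)/60 + (V_1 - 0)/30 = 0
Collecting terms: 0.05 × V_1 = 0.25  =>  V_1 = 5 V
The requested potential is V_1 = 5 V.

Final answer: V_1 = 5 V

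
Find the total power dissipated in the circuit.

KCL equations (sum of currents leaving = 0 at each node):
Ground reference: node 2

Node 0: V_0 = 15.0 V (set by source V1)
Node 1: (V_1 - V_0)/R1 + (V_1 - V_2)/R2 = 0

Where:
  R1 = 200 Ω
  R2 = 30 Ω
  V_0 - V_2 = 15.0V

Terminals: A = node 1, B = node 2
Nodal analysis, taking node 2 as the 0 V reference.
Source V1 fixes V_0 = 15 V.
KCL at each unknown node (sum of currents leaving = 0; resistances in Ω):
  Node 1: (V_1 - 15)/200 + (V_1 - 0)/30 = 0
Collecting terms: 0.03833 × V_1 = 0.075  =>  V_1 = 1.957 V
Power in each resistor, P = (ΔV)²/R:
  P_R1 = (15 - 1.957)²/200 = 0.8507 W
  P_R2 = (1.957 - 0)²/30 = 0.1276 W
P_total = P_R1 + P_R2 = 0.9783 W

Final answer: 0.9783 W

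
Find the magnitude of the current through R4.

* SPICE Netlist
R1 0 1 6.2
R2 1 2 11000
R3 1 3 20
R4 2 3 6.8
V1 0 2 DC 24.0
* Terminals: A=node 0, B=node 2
Nodal analysis, taking node 2 as the 0 V reference.
Source V1 fixes V_0 = 24 V.
KCL at each unknown node (sum of currents leaving = 0; resistances in Ω):
  Node 1: (V_1 - 24)/6.2 + (V_1 - 0)/11000 + (V_1 - V_3)/20 = 0
  Node 3: (V_3 - V_1)/20 + (V_3 - 0)/6.8 = 0
Collecting terms (coefficients in siemens):
  0.2114·V_1 - 0.05·V_3 = 3.871
  0.1971·V_3 - 0.05·V_1 = 0
Determinant D = (0.2114)(0.1971) - (-0.05)(-0.05) = 0.03915
V_1 = [(3.871)(0.1971) - (-0.05)(0)]/D = 19.48 V
V_3 = [(0.2114)(0) - (3.871)(-0.05)]/D = 4.943 V
I_R4 = (V_2 - V_3)/R4 = (0 - 4.943)/6.8 = -0.7269 A
|I_R4| = 0.7269 A

Final answer: |I_R4| = 0.7269 A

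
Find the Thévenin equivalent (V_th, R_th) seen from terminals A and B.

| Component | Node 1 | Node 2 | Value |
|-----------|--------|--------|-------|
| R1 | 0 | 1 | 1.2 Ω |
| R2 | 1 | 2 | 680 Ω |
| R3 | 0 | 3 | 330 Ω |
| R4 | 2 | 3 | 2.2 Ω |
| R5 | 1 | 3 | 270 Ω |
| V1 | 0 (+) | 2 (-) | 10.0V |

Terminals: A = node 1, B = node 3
Step 1 — V_th is the open-circuit voltage V_A - V_B (nothing connected across the terminals).
Nodal analysis, taking node 2 as the 0 V reference.
Source V1 fixes V_0 = 10 V.
KCL at each unknown node (sum of currents leaving = 0; resistances in Ω):
  Node 1: (V_1 - 10)/1.2 + (V_1 - 0)/680 + (V_1 - V_3)/270 = 0
  Node 3: (V_3 - 10)/330 + (V_3 - 0)/2.2 + (V_3 - V_1)/270 = 0
Collecting terms (coefficients in siemens):
  0.8385·V_1 - 0.003704·V_3 = 8.333
  0.4613·V_3 - 0.003704·V_1 = 0.0303
Determinant D = (0.8385)(0.4613) - (-0.003704)(-0.003704) = 0.3868
V_1 = [(8.333)(0.4613) - (-0.003704)(0.0303)]/D = 9.939 V
V_3 = [(0.8385)(0.0303) - (8.333)(-0.003704)]/D = 0.1455 V
V_th = V_1 - V_3 = 9.939 - 0.1455 = 9.793 V
Step 2 — R_th: zero the source — replace V1 by a short circuit (node 2 merges into node 0) — and find the resistance seen between A (node 1) and B (node 3).
Reduce the network between node 1 (A) and node 3 (B) by series/parallel combination:
  Rp1 = R1 ‖ R2 (parallel, both between nodes 0 and 1) = 1/(1/1.2 + 1/680) = 1.198 Ω
  Rp2 = R3 ‖ R4 (parallel, both between nodes 0 and 3) = 1/(1/330 + 1/2.2) = 2.185 Ω
  Rs1 = Rp1 + Rp2 (series, joined only at node 0) = 1.198 + 2.185 = 3.383 Ω
  Rp3 = R5 ‖ Rs1 (parallel, both between nodes 1 and 3) = 1/(1/270 + 1/3.383) = 3.341 Ω
R_th = 3.341 Ω

Final answer: V_th = 9.793 V, R_th = 3.341 Ω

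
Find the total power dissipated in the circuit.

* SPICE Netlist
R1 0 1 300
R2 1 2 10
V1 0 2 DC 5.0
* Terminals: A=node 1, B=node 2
Nodal analysis, taking node 2 as the 0 V reference.
Source V1 fixes V_0 = 5 V.
KCL at each unknown node (sum of currents leaving = 0; resistances in Ω):
  Node 1: (V_1 - 5)/300 + (V_1 - 0)/10 = 0
Collecting terms: 0.1033 × V_1 = 0.01667  =>  V_1 = 0.1613 V
Power in each resistor, P = (ΔV)²/R:
  P_R1 = (5 - 0.1613)²/300 = 0.07804 W
  P_R2 = (0.1613 - 0)²/10 = 0.002601 W
P_total = P_R1 + P_R2 = 0.08065 W

Final answer: 0.08065 W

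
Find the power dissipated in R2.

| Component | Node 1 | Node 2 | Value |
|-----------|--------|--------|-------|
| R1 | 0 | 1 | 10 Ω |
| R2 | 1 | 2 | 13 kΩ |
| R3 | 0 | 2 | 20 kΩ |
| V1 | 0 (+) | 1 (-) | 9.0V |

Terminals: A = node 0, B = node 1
Nodal analysis, taking node 1 as the 0 V reference.
Source V1 fixes V_0 = 9 V.
KCL at each unknown node (sum of currents leaving = 0; resistances in Ω):
  Node 2: (V_2 - 0)/13000 + (V_2 - 9)/20000 = 0
Collecting terms: 0.0001269 × V_2 = 0.00045  =>  V_2 = 3.545 V
I_R2 = (V_1 - V_2)/R2 = (0 - 3.545)/13000 = -0.0002727 A
P_R2 = I_R2² × R2 = (-0.0002727)² × 13000 = 0.0009669 W

Final answer: 0.0009669 W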